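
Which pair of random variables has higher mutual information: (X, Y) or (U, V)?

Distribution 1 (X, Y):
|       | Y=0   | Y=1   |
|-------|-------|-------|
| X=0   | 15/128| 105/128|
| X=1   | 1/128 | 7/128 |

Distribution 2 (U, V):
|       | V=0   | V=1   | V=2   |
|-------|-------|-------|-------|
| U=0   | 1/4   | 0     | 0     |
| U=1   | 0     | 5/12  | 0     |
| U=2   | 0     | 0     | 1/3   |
Distribution 1 (X, Y):
Marginal P(X) (row sums):
  P(X=0) = 15/128 + 105/128 = 15/16
  P(X=1) = 1/128 + 7/128 = 1/16
Marginal P(Y) (column sums):
  P(Y=0) = 15/128 + 1/128 = 1/8
  P(Y=1) = 105/128 + 7/128 = 7/8

H(X) = -[(15/16)·log₂(15/16) + (1/16)·log₂(1/16)]
  = 0.0873 + 0.2500
  = 0.3373 bits
H(Y) = -[(1/8)·log₂(1/8) + (7/8)·log₂(7/8)]
  = 0.3750 + 0.1686
  = 0.5436 bits
H(X,Y) = -[(15/128)·log₂(15/128) + (105/128)·log₂(105/128) + (1/128)·log₂(1/128) + (7/128)·log₂(7/128)]
  = 0.3625 + 0.2344 + 0.0547 + 0.2293
  = 0.8809 bits

I(X;Y) = H(X) + H(Y) - H(X,Y)
  = 0.3373 + 0.5436 - 0.8809
  = 0.0000 bits

Distribution 2 (U, V):
Marginal P(U) (row sums):
  P(U=0) = 1/4 + 0 + 0 = 1/4
  P(U=1) = 0 + 5/12 + 0 = 5/12
  P(U=2) = 0 + 0 + 1/3 = 1/3
Marginal P(V) (column sums):
  P(V=0) = 1/4 + 0 + 0 = 1/4
  P(V=1) = 0 + 5/12 + 0 = 5/12
  P(V=2) = 0 + 0 + 1/3 = 1/3

H(U) = -[(1/4)·log₂(1/4) + (5/12)·log₂(5/12) + (1/3)·log₂(1/3)]
  = 0.5000 + 0.5263 + 0.5283
  = 1.5546 bits
H(V) = -[(1/4)·log₂(1/4) + (5/12)·log₂(5/12) + (1/3)·log₂(1/3)]
  = 0.5000 + 0.5263 + 0.5283
  = 1.5546 bits
H(U,V) = -[(1/4)·log₂(1/4) + (5/12)·log₂(5/12) + (1/3)·log₂(1/3)]
  = 0.5000 + 0.5263 + 0.5283
  = 1.5546 bits

I(U;V) = H(U) + H(V) - H(U,V)
  = 1.5546 + 1.5546 - 1.5546
  = 1.5546 bits

I(U;V) = 1.5546 bits > I(X;Y) = 0.0000 bits, so (U, V) has the higher mutual information (stronger dependence).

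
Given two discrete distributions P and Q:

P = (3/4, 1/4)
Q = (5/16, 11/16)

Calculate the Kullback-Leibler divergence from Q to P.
D(P||Q) = Σ P(i) log₂(P(i)/Q(i))
  i=0: (3/4) × log₂((3/4)/(5/16)) = (3/4) × log₂(12/5) = 0.9473
  i=1: (1/4) × log₂((1/4)/(11/16)) = (1/4) × log₂(4/11) = -0.3649
D(P||Q) = 0.9473 - 0.3649
  = 0.5824 bits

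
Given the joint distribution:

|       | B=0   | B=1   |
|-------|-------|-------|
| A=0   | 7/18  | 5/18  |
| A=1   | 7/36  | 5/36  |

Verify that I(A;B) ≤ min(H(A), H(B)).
Marginal P(A) (row sums):
  P(A=0) = 7/18 + 5/18 = 2/3
  P(A=1) = 7/36 + 5/36 = 1/3
Marginal P(B) (column sums):
  P(B=0) = 7/18 + 7/36 = 7/12
  P(B=1) = 5/18 + 5/36 = 5/12

H(A) = -[(2/3)·log₂(2/3) + (1/3)·log₂(1/3)]
  = 0.3900 + 0.5283
  = 0.9183 bits
H(B) = -[(7/12)·log₂(7/12) + (5/12)·log₂(5/12)]
  = 0.4536 + 0.5263
  = 0.9799 bits
H(A,B) = -[(7/18)·log₂(7/18) + (5/18)·log₂(5/18) + (7/36)·log₂(7/36) + (5/36)·log₂(5/36)]
  = 0.5299 + 0.5133 + 0.4594 + 0.3956
  = 1.8982 bits

I(A;B) = H(A) + H(B) - H(A,B)
  = 0.9183 + 0.9799 - 1.8982
  = 0.0000 bits

min(H(A), H(B)) = min(0.9183, 0.9799) = 0.9183 bits
Since 0.0000 ≤ 0.9183, the bound is satisfied ✓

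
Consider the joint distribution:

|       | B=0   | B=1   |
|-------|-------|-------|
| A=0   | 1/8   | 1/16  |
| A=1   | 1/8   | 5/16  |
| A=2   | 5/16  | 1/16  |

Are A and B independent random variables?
Marginal P(A) (row sums):
  P(A=0) = 1/8 + 1/16 = 3/16
  P(A=1) = 1/8 + 5/16 = 7/16
  P(A=2) = 5/16 + 1/16 = 3/8
Marginal P(B) (column sums):
  P(B=0) = 1/8 + 1/8 + 5/16 = 9/16
  P(B=1) = 1/16 + 5/16 + 1/16 = 7/16

A and B are independent iff P(A=i,B=j) = P(A=i)·P(B=j) for every cell.
  P(A=0)·P(B=0) = 3/16 × 9/16 = 27/256, but P(A=0,B=0) = 1/8 ✗

No, A and B are not independent. Quantitatively, I(A;B) > 0:

H(A) = -[(3/16)·log₂(3/16) + (7/16)·log₂(7/16) + (3/8)·log₂(3/8)]
  = 0.4528 + 0.5218 + 0.5306
  = 1.5052 bits
H(B) = -[(9/16)·log₂(9/16) + (7/16)·log₂(7/16)]
  = 0.4669 + 0.5218
  = 0.9887 bits
H(A,B) = -[(1/8)·log₂(1/8) + (1/16)·log₂(1/16) + (1/8)·log₂(1/8) + (5/16)·log₂(5/16) + (5/16)·log₂(5/16) + (1/16)·log₂(1/16)]
  = 0.3750 + 0.2500 + 0.3750 + 0.5244 + 0.5244 + 0.2500
  = 2.2988 bits
I(A;B) = H(A) + H(B) - H(A,B) = 1.5052 + 0.9887 - 2.2988 = 0.1951 bits > 0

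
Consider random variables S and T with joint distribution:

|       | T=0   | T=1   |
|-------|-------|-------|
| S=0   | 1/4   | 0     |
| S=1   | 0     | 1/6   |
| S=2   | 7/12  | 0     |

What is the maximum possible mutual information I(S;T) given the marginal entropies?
The upper bound on mutual information is I(S;T) ≤ min(H(S), H(T)).

Marginal P(S) (row sums):
  P(S=0) = 1/4 + 0 = 1/4
  P(S=1) = 0 + 1/6 = 1/6
  P(S=2) = 7/12 + 0 = 7/12
Marginal P(T) (column sums):
  P(T=0) = 1/4 + 0 + 7/12 = 5/6
  P(T=1) = 0 + 1/6 + 0 = 1/6

H(S) = -[(1/4)·log₂(1/4) + (1/6)·log₂(1/6) + (7/12)·log₂(7/12)]
  = 0.5000 + 0.4308 + 0.4536
  = 1.3844 bits
H(T) = -[(5/6)·log₂(5/6) + (1/6)·log₂(1/6)]
  = 0.2192 + 0.4308
  = 0.6500 bits

Maximum possible I(S;T) = min(1.3844, 0.6500) = 0.6500 bits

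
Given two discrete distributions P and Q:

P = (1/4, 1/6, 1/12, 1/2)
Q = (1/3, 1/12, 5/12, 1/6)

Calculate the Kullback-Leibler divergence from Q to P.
D(P||Q) = Σ P(i) log₂(P(i)/Q(i))
  i=0: (1/4) × log₂((1/4)/(1/3)) = (1/4) × log₂(3/4) = -0.1038
  i=1: (1/6) × log₂((1/6)/(1/12)) = (1/6) × log₂(2) = 0.1667
  i=2: (1/12) × log₂((1/12)/(5/12)) = (1/12) × log₂(1/5) = -0.1935
  i=3: (1/2) × log₂((1/2)/(1/6)) = (1/2) × log₂(3) = 0.7925
D(P||Q) = -0.1038 + 0.1667 - 0.1935 + 0.7925
  = 0.6619 bits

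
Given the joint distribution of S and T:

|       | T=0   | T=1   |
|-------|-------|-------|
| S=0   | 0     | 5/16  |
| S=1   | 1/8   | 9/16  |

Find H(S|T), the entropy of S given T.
Marginal P(T) (column sums):
  P(T=0) = 0 + 1/8 = 1/8
  P(T=1) = 5/16 + 9/16 = 7/8

H(S|T) = -Σ P(S,T)·log₂ P(S|T), where P(S|T) = P(S,T) / P(T)
  (cells with P(S,T) = 0 contribute 0)
  (S=0,T=1): P(S|T) = (5/16)/(7/8) = 5/14;  -(5/16)·log₂(5/14) = 0.4642
  (S=1,T=0): P(S|T) = (1/8)/(1/8) = 1;  -(1/8)·log₂(1) = 0.0000
  (S=1,T=1): P(S|T) = (9/16)/(7/8) = 9/14;  -(9/16)·log₂(9/14) = 0.3586
H(S|T) = 0.4642 + 0.0000 + 0.3586
  = 0.8228 bits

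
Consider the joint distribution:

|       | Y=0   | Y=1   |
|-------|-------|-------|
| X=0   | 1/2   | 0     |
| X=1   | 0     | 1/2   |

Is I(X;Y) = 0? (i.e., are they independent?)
Marginal P(X) (row sums):
  P(X=0) = 1/2 + 0 = 1/2
  P(X=1) = 0 + 1/2 = 1/2
Marginal P(Y) (column sums):
  P(Y=0) = 1/2 + 0 = 1/2
  P(Y=1) = 0 + 1/2 = 1/2

X and Y are independent iff P(X=i,Y=j) = P(X=i)·P(Y=j) for every cell.
  P(X=0)·P(Y=0) = 1/2 × 1/2 = 1/4, but P(X=0,Y=0) = 1/2 ✗

No, X and Y are not independent. Quantitatively, I(X;Y) > 0:

H(X) = -[(1/2)·log₂(1/2) + (1/2)·log₂(1/2)]
  = 0.5000 + 0.5000
  = 1.0000 bits
H(Y) = -[(1/2)·log₂(1/2) + (1/2)·log₂(1/2)]
  = 0.5000 + 0.5000
  = 1.0000 bits
H(X,Y) = -[(1/2)·log₂(1/2) + (1/2)·log₂(1/2)]
  = 0.5000 + 0.5000
  = 1.0000 bits
I(X;Y) = H(X) + H(Y) - H(X,Y) = 1.0000 + 1.0000 - 1.0000 = 1.0000 bits > 0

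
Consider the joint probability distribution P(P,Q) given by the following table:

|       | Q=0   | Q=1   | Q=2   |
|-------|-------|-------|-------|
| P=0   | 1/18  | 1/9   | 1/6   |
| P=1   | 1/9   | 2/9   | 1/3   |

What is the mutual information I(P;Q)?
Marginal P(P) (row sums):
  P(P=0) = 1/18 + 1/9 + 1/6 = 1/3
  P(P=1) = 1/9 + 2/9 + 1/3 = 2/3
Marginal P(Q) (column sums):
  P(Q=0) = 1/18 + 1/9 = 1/6
  P(Q=1) = 1/9 + 2/9 = 1/3
  P(Q=2) = 1/6 + 1/3 = 1/2

H(P) = -[(1/3)·log₂(1/3) + (2/3)·log₂(2/3)]
  = 0.5283 + 0.3900
  = 0.9183 bits
H(Q) = -[(1/6)·log₂(1/6) + (1/3)·log₂(1/3) + (1/2)·log₂(1/2)]
  = 0.4308 + 0.5283 + 0.5000
  = 1.4591 bits
H(P,Q) = -[(1/18)·log₂(1/18) + (1/9)·log₂(1/9) + (1/6)·log₂(1/6) + (1/9)·log₂(1/9) + (2/9)·log₂(2/9) + (1/3)·log₂(1/3)]
  = 0.2317 + 0.3522 + 0.4308 + 0.3522 + 0.4822 + 0.5283
  = 2.3774 bits

I(P;Q) = H(P) + H(Q) - H(P,Q)
  = 0.9183 + 1.4591 - 2.3774
  = 0.0000 bits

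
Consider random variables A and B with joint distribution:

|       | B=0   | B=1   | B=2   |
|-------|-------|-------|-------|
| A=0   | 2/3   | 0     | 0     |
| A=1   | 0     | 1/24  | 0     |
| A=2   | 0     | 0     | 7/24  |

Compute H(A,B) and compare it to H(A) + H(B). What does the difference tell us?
Marginal P(A) (row sums):
  P(A=0) = 2/3 + 0 + 0 = 2/3
  P(A=1) = 0 + 1/24 + 0 = 1/24
  P(A=2) = 0 + 0 + 7/24 = 7/24
Marginal P(B) (column sums):
  P(B=0) = 2/3 + 0 + 0 = 2/3
  P(B=1) = 0 + 1/24 + 0 = 1/24
  P(B=2) = 0 + 0 + 7/24 = 7/24

H(A,B) = -[(2/3)·log₂(2/3) + (1/24)·log₂(1/24) + (7/24)·log₂(7/24)]
  = 0.3900 + 0.1910 + 0.5185
  = 1.0995 bits
H(A) = -[(2/3)·log₂(2/3) + (1/24)·log₂(1/24) + (7/24)·log₂(7/24)]
  = 0.3900 + 0.1910 + 0.5185
  = 1.0995 bits
H(B) = -[(2/3)·log₂(2/3) + (1/24)·log₂(1/24) + (7/24)·log₂(7/24)]
  = 0.3900 + 0.1910 + 0.5185
  = 1.0995 bits

H(A) + H(B) = 1.0995 + 1.0995 = 2.1990 bits
Difference: H(A) + H(B) - H(A,B) = 2.1990 - 1.0995 = 1.0995 bits = I(A;B)

The difference is the mutual information; it is positive here, so A and B are dependent (knowing one reduces uncertainty about the other by 1.0995 bits).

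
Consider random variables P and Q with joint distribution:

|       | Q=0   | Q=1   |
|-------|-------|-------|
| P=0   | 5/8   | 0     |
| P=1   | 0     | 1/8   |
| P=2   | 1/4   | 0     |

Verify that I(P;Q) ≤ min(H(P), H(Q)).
Marginal P(P) (row sums):
  P(P=0) = 5/8 + 0 = 5/8
  P(P=1) = 0 + 1/8 = 1/8
  P(P=2) = 1/4 + 0 = 1/4
Marginal P(Q) (column sums):
  P(Q=0) = 5/8 + 0 + 1/4 = 7/8
  P(Q=1) = 0 + 1/8 + 0 = 1/8

H(P) = -[(5/8)·log₂(5/8) + (1/8)·log₂(1/8) + (1/4)·log₂(1/4)]
  = 0.4238 + 0.3750 + 0.5000
  = 1.2988 bits
H(Q) = -[(7/8)·log₂(7/8) + (1/8)·log₂(1/8)]
  = 0.1686 + 0.3750
  = 0.5436 bits
H(P,Q) = -[(5/8)·log₂(5/8) + (1/8)·log₂(1/8) + (1/4)·log₂(1/4)]
  = 0.4238 + 0.3750 + 0.5000
  = 1.2988 bits

I(P;Q) = H(P) + H(Q) - H(P,Q)
  = 1.2988 + 0.5436 - 1.2988
  = 0.5436 bits

min(H(P), H(Q)) = min(1.2988, 0.5436) = 0.5436 bits
Since 0.5436 ≤ 0.5436, the bound is satisfied ✓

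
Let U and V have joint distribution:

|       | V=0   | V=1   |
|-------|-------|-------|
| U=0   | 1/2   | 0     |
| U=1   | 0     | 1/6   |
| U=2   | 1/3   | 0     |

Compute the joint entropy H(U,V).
H(U,V) = -Σ P(U,V) log₂ P(U,V), summed over the non-zero cells:
H(U,V) = -[(1/2)·log₂(1/2) + (1/6)·log₂(1/6) + (1/3)·log₂(1/3)]
  = 0.5000 + 0.4308 + 0.5283
  = 1.4591 bits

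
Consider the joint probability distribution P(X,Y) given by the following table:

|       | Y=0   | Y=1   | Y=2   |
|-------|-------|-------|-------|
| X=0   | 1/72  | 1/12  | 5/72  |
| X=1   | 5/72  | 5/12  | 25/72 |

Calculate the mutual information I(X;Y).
Marginal P(X) (row sums):
  P(X=0) = 1/72 + 1/12 + 5/72 = 1/6
  P(X=1) = 5/72 + 5/12 + 25/72 = 5/6
Marginal P(Y) (column sums):
  P(Y=0) = 1/72 + 5/72 = 1/12
  P(Y=1) = 1/12 + 5/12 = 1/2
  P(Y=2) = 5/72 + 25/72 = 5/12

H(X) = -[(1/6)·log₂(1/6) + (5/6)·log₂(5/6)]
  = 0.4308 + 0.2192
  = 0.6500 bits
H(Y) = -[(1/12)·log₂(1/12) + (1/2)·log₂(1/2) + (5/12)·log₂(5/12)]
  = 0.2987 + 0.5000 + 0.5263
  = 1.3250 bits
H(X,Y) = -[(1/72)·log₂(1/72) + (1/12)·log₂(1/12) + (5/72)·log₂(5/72) + (5/72)·log₂(5/72) + (5/12)·log₂(5/12) + (25/72)·log₂(25/72)]
  = 0.0857 + 0.2987 + 0.2672 + 0.2672 + 0.5263 + 0.5299
  = 1.9750 bits

I(X;Y) = H(X) + H(Y) - H(X,Y)
  = 0.6500 + 1.3250 - 1.9750
  = 0.0000 bits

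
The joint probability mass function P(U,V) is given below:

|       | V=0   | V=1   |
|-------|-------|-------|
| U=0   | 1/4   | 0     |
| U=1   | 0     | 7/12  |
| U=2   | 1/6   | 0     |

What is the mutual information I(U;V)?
Marginal P(U) (row sums):
  P(U=0) = 1/4 + 0 = 1/4
  P(U=1) = 0 + 7/12 = 7/12
  P(U=2) = 1/6 + 0 = 1/6
Marginal P(V) (column sums):
  P(V=0) = 1/4 + 0 + 1/6 = 5/12
  P(V=1) = 0 + 7/12 + 0 = 7/12

H(U) = -[(1/4)·log₂(1/4) + (7/12)·log₂(7/12) + (1/6)·log₂(1/6)]
  = 0.5000 + 0.4536 + 0.4308
  = 1.3844 bits
H(V) = -[(5/12)·log₂(5/12) + (7/12)·log₂(7/12)]
  = 0.5263 + 0.4536
  = 0.9799 bits
H(U,V) = -[(1/4)·log₂(1/4) + (7/12)·log₂(7/12) + (1/6)·log₂(1/6)]
  = 0.5000 + 0.4536 + 0.4308
  = 1.3844 bits

I(U;V) = H(U) + H(V) - H(U,V)
  = 1.3844 + 0.9799 - 1.3844
  = 0.9799 bits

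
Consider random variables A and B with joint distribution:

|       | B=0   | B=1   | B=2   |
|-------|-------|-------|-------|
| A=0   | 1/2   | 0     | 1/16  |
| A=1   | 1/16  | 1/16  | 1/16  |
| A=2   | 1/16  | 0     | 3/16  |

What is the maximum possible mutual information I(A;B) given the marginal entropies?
The upper bound on mutual information is I(A;B) ≤ min(H(A), H(B)).

Marginal P(A) (row sums):
  P(A=0) = 1/2 + 0 + 1/16 = 9/16
  P(A=1) = 1/16 + 1/16 + 1/16 = 3/16
  P(A=2) = 1/16 + 0 + 3/16 = 1/4
Marginal P(B) (column sums):
  P(B=0) = 1/2 + 1/16 + 1/16 = 5/8
  P(B=1) = 0 + 1/16 + 0 = 1/16
  P(B=2) = 1/16 + 1/16 + 3/16 = 5/16

H(A) = -[(9/16)·log₂(9/16) + (3/16)·log₂(3/16) + (1/4)·log₂(1/4)]
  = 0.4669 + 0.4528 + 0.5000
  = 1.4197 bits
H(B) = -[(5/8)·log₂(5/8) + (1/16)·log₂(1/16) + (5/16)·log₂(5/16)]
  = 0.4238 + 0.2500 + 0.5244
  = 1.1982 bits

Maximum possible I(A;B) = min(1.4197, 1.1982) = 1.1982 bits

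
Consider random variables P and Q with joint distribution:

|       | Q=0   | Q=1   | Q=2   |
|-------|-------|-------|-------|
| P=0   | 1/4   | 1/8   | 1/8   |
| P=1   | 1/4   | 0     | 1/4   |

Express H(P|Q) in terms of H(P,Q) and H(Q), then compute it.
H(P|Q) = H(P,Q) - H(Q)

Marginal P(Q) (column sums):
  P(Q=0) = 1/4 + 1/4 = 1/2
  P(Q=1) = 1/8 + 0 = 1/8
  P(Q=2) = 1/8 + 1/4 = 3/8

H(P,Q) = -[(1/4)·log₂(1/4) + (1/8)·log₂(1/8) + (1/8)·log₂(1/8) + (1/4)·log₂(1/4) + (1/4)·log₂(1/4)]
  = 0.5000 + 0.3750 + 0.3750 + 0.5000 + 0.5000
  = 2.2500 bits
H(Q) = -[(1/2)·log₂(1/2) + (1/8)·log₂(1/8) + (3/8)·log₂(3/8)]
  = 0.5000 + 0.3750 + 0.5306
  = 1.4056 bits

H(P|Q) = 2.2500 - 1.4056 = 0.8444 bits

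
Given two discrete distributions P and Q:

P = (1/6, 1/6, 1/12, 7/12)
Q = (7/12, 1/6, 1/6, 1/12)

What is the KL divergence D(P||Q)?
D(P||Q) = Σ P(i) log₂(P(i)/Q(i))
  i=0: (1/6) × log₂((1/6)/(7/12)) = (1/6) × log₂(2/7) = -0.3012
  i=1: (1/6) × log₂((1/6)/(1/6)) = (1/6) × log₂(1) = 0.0000
  i=2: (1/12) × log₂((1/12)/(1/6)) = (1/12) × log₂(1/2) = -0.0833
  i=3: (7/12) × log₂((7/12)/(1/12)) = (7/12) × log₂(7) = 1.6376
D(P||Q) = -0.3012 + 0.0000 - 0.0833 + 1.6376
  = 1.2531 bits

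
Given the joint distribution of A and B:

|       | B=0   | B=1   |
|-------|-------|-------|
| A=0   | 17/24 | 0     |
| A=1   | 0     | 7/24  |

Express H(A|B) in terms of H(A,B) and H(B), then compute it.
H(A|B) = H(A,B) - H(B)

Marginal P(B) (column sums):
  P(B=0) = 17/24 + 0 = 17/24
  P(B=1) = 0 + 7/24 = 7/24

H(A,B) = -[(17/24)·log₂(17/24) + (7/24)·log₂(7/24)]
  = 0.3524 + 0.5185
  = 0.8709 bits
H(B) = -[(17/24)·log₂(17/24) + (7/24)·log₂(7/24)]
  = 0.3524 + 0.5185
  = 0.8709 bits

H(A|B) = 0.8709 - 0.8709 = 0.0000 bits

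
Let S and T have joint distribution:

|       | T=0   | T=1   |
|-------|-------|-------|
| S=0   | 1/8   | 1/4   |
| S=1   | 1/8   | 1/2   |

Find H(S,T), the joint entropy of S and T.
H(S,T) = -Σ P(S,T) log₂ P(S,T), summed over the non-zero cells:
H(S,T) = -[(1/8)·log₂(1/8) + (1/4)·log₂(1/4) + (1/8)·log₂(1/8) + (1/2)·log₂(1/2)]
  = 0.3750 + 0.5000 + 0.3750 + 0.5000
  = 1.7500 bits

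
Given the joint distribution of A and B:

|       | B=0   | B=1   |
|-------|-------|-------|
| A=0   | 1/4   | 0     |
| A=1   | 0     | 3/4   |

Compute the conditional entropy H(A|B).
Marginal P(B) (column sums):
  P(B=0) = 1/4 + 0 = 1/4
  P(B=1) = 0 + 3/4 = 3/4

H(A|B) = -Σ P(A,B)·log₂ P(A|B), where P(A|B) = P(A,B) / P(B)
  (cells with P(A,B) = 0 contribute 0)
  (A=0,B=0): P(A|B) = (1/4)/(1/4) = 1;  -(1/4)·log₂(1) = 0.0000
  (A=1,B=1): P(A|B) = (3/4)/(3/4) = 1;  -(3/4)·log₂(1) = 0.0000
H(A|B) = 0.0000 + 0.0000
  = 0.0000 bits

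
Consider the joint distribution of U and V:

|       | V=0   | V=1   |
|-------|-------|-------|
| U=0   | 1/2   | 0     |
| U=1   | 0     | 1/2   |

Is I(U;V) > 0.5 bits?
Marginal P(U) (row sums):
  P(U=0) = 1/2 + 0 = 1/2
  P(U=1) = 0 + 1/2 = 1/2
Marginal P(V) (column sums):
  P(V=0) = 1/2 + 0 = 1/2
  P(V=1) = 0 + 1/2 = 1/2

H(U) = -[(1/2)·log₂(1/2) + (1/2)·log₂(1/2)]
  = 0.5000 + 0.5000
  = 1.0000 bits
H(V) = -[(1/2)·log₂(1/2) + (1/2)·log₂(1/2)]
  = 0.5000 + 0.5000
  = 1.0000 bits
H(U,V) = -[(1/2)·log₂(1/2) + (1/2)·log₂(1/2)]
  = 0.5000 + 0.5000
  = 1.0000 bits

I(U;V) = H(U) + H(V) - H(U,V)
  = 1.0000 + 1.0000 - 1.0000
  = 1.0000 bits

Yes. I(U;V) = 1.0000 bits, which is > 0.5 bits.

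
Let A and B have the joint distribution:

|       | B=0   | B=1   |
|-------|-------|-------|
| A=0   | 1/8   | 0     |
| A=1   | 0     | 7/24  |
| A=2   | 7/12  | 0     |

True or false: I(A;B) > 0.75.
Marginal P(A) (row sums):
  P(A=0) = 1/8 + 0 = 1/8
  P(A=1) = 0 + 7/24 = 7/24
  P(A=2) = 7/12 + 0 = 7/12
Marginal P(B) (column sums):
  P(B=0) = 1/8 + 0 + 7/12 = 17/24
  P(B=1) = 0 + 7/24 + 0 = 7/24

H(A) = -[(1/8)·log₂(1/8) + (7/24)·log₂(7/24) + (7/12)·log₂(7/12)]
  = 0.3750 + 0.5185 + 0.4536
  = 1.3471 bits
H(B) = -[(17/24)·log₂(17/24) + (7/24)·log₂(7/24)]
  = 0.3524 + 0.5185
  = 0.8709 bits
H(A,B) = -[(1/8)·log₂(1/8) + (7/24)·log₂(7/24) + (7/12)·log₂(7/12)]
  = 0.3750 + 0.5185 + 0.4536
  = 1.3471 bits

I(A;B) = H(A) + H(B) - H(A,B)
  = 1.3471 + 0.8709 - 1.3471
  = 0.8709 bits

True. I(A;B) = 0.8709 bits, which is > 0.75 bits.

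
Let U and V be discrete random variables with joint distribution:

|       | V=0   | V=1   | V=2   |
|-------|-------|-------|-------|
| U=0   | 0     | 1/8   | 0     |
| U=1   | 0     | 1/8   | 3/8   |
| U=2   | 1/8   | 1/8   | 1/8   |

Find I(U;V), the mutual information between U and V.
Marginal P(U) (row sums):
  P(U=0) = 0 + 1/8 + 0 = 1/8
  P(U=1) = 0 + 1/8 + 3/8 = 1/2
  P(U=2) = 1/8 + 1/8 + 1/8 = 3/8
Marginal P(V) (column sums):
  P(V=0) = 0 + 0 + 1/8 = 1/8
  P(V=1) = 1/8 + 1/8 + 1/8 = 3/8
  P(V=2) = 0 + 3/8 + 1/8 = 1/2

H(U) = -[(1/8)·log₂(1/8) + (1/2)·log₂(1/2) + (3/8)·log₂(3/8)]
  = 0.3750 + 0.5000 + 0.5306
  = 1.4056 bits
H(V) = -[(1/8)·log₂(1/8) + (3/8)·log₂(3/8) + (1/2)·log₂(1/2)]
  = 0.3750 + 0.5306 + 0.5000
  = 1.4056 bits
H(U,V) = -[(1/8)·log₂(1/8) + (1/8)·log₂(1/8) + (3/8)·log₂(3/8) + (1/8)·log₂(1/8) + (1/8)·log₂(1/8) + (1/8)·log₂(1/8)]
  = 0.3750 + 0.3750 + 0.5306 + 0.3750 + 0.3750 + 0.3750
  = 2.4056 bits

I(U;V) = H(U) + H(V) - H(U,V)
  = 1.4056 + 1.4056 - 2.4056
  = 0.4056 bits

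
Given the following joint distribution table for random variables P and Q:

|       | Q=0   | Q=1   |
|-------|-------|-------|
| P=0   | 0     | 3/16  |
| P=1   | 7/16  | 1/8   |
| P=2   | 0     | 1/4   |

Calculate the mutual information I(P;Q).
Marginal P(P) (row sums):
  P(P=0) = 0 + 3/16 = 3/16
  P(P=1) = 7/16 + 1/8 = 9/16
  P(P=2) = 0 + 1/4 = 1/4
Marginal P(Q) (column sums):
  P(Q=0) = 0 + 7/16 + 0 = 7/16
  P(Q=1) = 3/16 + 1/8 + 1/4 = 9/16

H(P) = -[(3/16)·log₂(3/16) + (9/16)·log₂(9/16) + (1/4)·log₂(1/4)]
  = 0.4528 + 0.4669 + 0.5000
  = 1.4197 bits
H(Q) = -[(7/16)·log₂(7/16) + (9/16)·log₂(9/16)]
  = 0.5218 + 0.4669
  = 0.9887 bits
H(P,Q) = -[(3/16)·log₂(3/16) + (7/16)·log₂(7/16) + (1/8)·log₂(1/8) + (1/4)·log₂(1/4)]
  = 0.4528 + 0.5218 + 0.3750 + 0.5000
  = 1.8496 bits

I(P;Q) = H(P) + H(Q) - H(P,Q)
  = 1.4197 + 0.9887 - 1.8496
  = 0.5588 bits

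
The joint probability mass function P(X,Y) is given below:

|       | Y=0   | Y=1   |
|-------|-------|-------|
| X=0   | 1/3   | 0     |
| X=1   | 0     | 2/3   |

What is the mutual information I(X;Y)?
Marginal P(X) (row sums):
  P(X=0) = 1/3 + 0 = 1/3
  P(X=1) = 0 + 2/3 = 2/3
Marginal P(Y) (column sums):
  P(Y=0) = 1/3 + 0 = 1/3
  P(Y=1) = 0 + 2/3 = 2/3

H(X) = -[(1/3)·log₂(1/3) + (2/3)·log₂(2/3)]
  = 0.5283 + 0.3900
  = 0.9183 bits
H(Y) = -[(1/3)·log₂(1/3) + (2/3)·log₂(2/3)]
  = 0.5283 + 0.3900
  = 0.9183 bits
H(X,Y) = -[(1/3)·log₂(1/3) + (2/3)·log₂(2/3)]
  = 0.5283 + 0.3900
  = 0.9183 bits

I(X;Y) = H(X) + H(Y) - H(X,Y)
  = 0.9183 + 0.9183 - 0.9183
  = 0.9183 bits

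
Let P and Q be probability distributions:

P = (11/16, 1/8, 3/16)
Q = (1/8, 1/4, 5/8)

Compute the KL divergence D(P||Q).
D(P||Q) = Σ P(i) log₂(P(i)/Q(i))
  i=0: (11/16) × log₂((11/16)/(1/8)) = (11/16) × log₂(11/2) = 1.6909
  i=1: (1/8) × log₂((1/8)/(1/4)) = (1/8) × log₂(1/2) = -0.1250
  i=2: (3/16) × log₂((3/16)/(5/8)) = (3/16) × log₂(3/10) = -0.3257
D(P||Q) = 1.6909 - 0.1250 - 0.3257
  = 1.2402 bits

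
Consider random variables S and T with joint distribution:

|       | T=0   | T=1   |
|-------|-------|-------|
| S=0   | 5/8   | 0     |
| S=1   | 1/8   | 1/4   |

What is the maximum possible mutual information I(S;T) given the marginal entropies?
The upper bound on mutual information is I(S;T) ≤ min(H(S), H(T)).

Marginal P(S) (row sums):
  P(S=0) = 5/8 + 0 = 5/8
  P(S=1) = 1/8 + 1/4 = 3/8
Marginal P(T) (column sums):
  P(T=0) = 5/8 + 1/8 = 3/4
  P(T=1) = 0 + 1/4 = 1/4

H(S) = -[(5/8)·log₂(5/8) + (3/8)·log₂(3/8)]
  = 0.4238 + 0.5306
  = 0.9544 bits
H(T) = -[(3/4)·log₂(3/4) + (1/4)·log₂(1/4)]
  = 0.3113 + 0.5000
  = 0.8113 bits

Maximum possible I(S;T) = min(0.9544, 0.8113) = 0.8113 bits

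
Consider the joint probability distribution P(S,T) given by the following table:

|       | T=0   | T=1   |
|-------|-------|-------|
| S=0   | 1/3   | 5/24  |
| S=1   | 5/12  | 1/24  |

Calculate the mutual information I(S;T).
Marginal P(S) (row sums):
  P(S=0) = 1/3 + 5/24 = 13/24
  P(S=1) = 5/12 + 1/24 = 11/24
Marginal P(T) (column sums):
  P(T=0) = 1/3 + 5/12 = 3/4
  P(T=1) = 5/24 + 1/24 = 1/4

H(S) = -[(13/24)·log₂(13/24) + (11/24)·log₂(11/24)]
  = 0.4791 + 0.5159
  = 0.9950 bits
H(T) = -[(3/4)·log₂(3/4) + (1/4)·log₂(1/4)]
  = 0.3113 + 0.5000
  = 0.8113 bits
H(S,T) = -[(1/3)·log₂(1/3) + (5/24)·log₂(5/24) + (5/12)·log₂(5/12) + (1/24)·log₂(1/24)]
  = 0.5283 + 0.4715 + 0.5263 + 0.1910
  = 1.7171 bits

I(S;T) = H(S) + H(T) - H(S,T)
  = 0.9950 + 0.8113 - 1.7171
  = 0.0892 bits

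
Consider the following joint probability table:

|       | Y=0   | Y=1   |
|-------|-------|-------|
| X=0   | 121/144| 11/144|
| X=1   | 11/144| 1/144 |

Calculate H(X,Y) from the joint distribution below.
H(X,Y) = -Σ P(X,Y) log₂ P(X,Y), summed over the non-zero cells:
H(X,Y) = -[(121/144)·log₂(121/144) + (11/144)·log₂(11/144) + (11/144)·log₂(11/144) + (1/144)·log₂(1/144)]
  = 0.2110 + 0.2834 + 0.2834 + 0.0498
  = 0.8276 bits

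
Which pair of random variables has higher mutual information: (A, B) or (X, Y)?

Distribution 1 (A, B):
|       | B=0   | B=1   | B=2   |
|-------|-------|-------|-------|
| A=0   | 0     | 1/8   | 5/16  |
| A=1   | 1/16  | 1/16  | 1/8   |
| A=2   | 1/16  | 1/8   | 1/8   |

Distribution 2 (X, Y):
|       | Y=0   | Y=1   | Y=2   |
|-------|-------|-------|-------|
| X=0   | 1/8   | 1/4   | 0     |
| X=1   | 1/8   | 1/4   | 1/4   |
Distribution 1 (A, B):
Marginal P(A) (row sums):
  P(A=0) = 0 + 1/8 + 5/16 = 7/16
  P(A=1) = 1/16 + 1/16 + 1/8 = 1/4
  P(A=2) = 1/16 + 1/8 + 1/8 = 5/16
Marginal P(B) (column sums):
  P(B=0) = 0 + 1/16 + 1/16 = 1/8
  P(B=1) = 1/8 + 1/16 + 1/8 = 5/16
  P(B=2) = 5/16 + 1/8 + 1/8 = 9/16

H(A) = -[(7/16)·log₂(7/16) + (1/4)·log₂(1/4) + (5/16)·log₂(5/16)]
  = 0.5218 + 0.5000 + 0.5244
  = 1.5462 bits
H(B) = -[(1/8)·log₂(1/8) + (5/16)·log₂(5/16) + (9/16)·log₂(9/16)]
  = 0.3750 + 0.5244 + 0.4669
  = 1.3663 bits
H(A,B) = -[(1/8)·log₂(1/8) + (5/16)·log₂(5/16) + (1/16)·log₂(1/16) + (1/16)·log₂(1/16) + (1/8)·log₂(1/8) + (1/16)·log₂(1/16) + (1/8)·log₂(1/8) + (1/8)·log₂(1/8)]
  = 0.3750 + 0.5244 + 0.2500 + 0.2500 + 0.3750 + 0.2500 + 0.3750 + 0.3750
  = 2.7744 bits

I(A;B) = H(A) + H(B) - H(A,B)
  = 1.5462 + 1.3663 - 2.7744
  = 0.1381 bits

Distribution 2 (X, Y):
Marginal P(X) (row sums):
  P(X=0) = 1/8 + 1/4 + 0 = 3/8
  P(X=1) = 1/8 + 1/4 + 1/4 = 5/8
Marginal P(Y) (column sums):
  P(Y=0) = 1/8 + 1/8 = 1/4
  P(Y=1) = 1/4 + 1/4 = 1/2
  P(Y=2) = 0 + 1/4 = 1/4

H(X) = -[(3/8)·log₂(3/8) + (5/8)·log₂(5/8)]
  = 0.5306 + 0.4238
  = 0.9544 bits
H(Y) = -[(1/4)·log₂(1/4) + (1/2)·log₂(1/2) + (1/4)·log₂(1/4)]
  = 0.5000 + 0.5000 + 0.5000
  = 1.5000 bits
H(X,Y) = -[(1/8)·log₂(1/8) + (1/4)·log₂(1/4) + (1/8)·log₂(1/8) + (1/4)·log₂(1/4) + (1/4)·log₂(1/4)]
  = 0.3750 + 0.5000 + 0.3750 + 0.5000 + 0.5000
  = 2.2500 bits

I(X;Y) = H(X) + H(Y) - H(X,Y)
  = 0.9544 + 1.5000 - 2.2500
  = 0.2044 bits

I(X;Y) = 0.2044 bits > I(A;B) = 0.1381 bits, so (X, Y) has the higher mutual information (stronger dependence).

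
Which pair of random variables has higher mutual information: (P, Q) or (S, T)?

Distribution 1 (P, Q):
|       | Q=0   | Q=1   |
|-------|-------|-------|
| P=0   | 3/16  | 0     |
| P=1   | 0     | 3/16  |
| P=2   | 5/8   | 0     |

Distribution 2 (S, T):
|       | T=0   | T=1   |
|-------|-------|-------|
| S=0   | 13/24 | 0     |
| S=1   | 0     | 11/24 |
Distribution 1 (P, Q):
Marginal P(P) (row sums):
  P(P=0) = 3/16 + 0 = 3/16
  P(P=1) = 0 + 3/16 = 3/16
  P(P=2) = 5/8 + 0 = 5/8
Marginal P(Q) (column sums):
  P(Q=0) = 3/16 + 0 + 5/8 = 13/16
  P(Q=1) = 0 + 3/16 + 0 = 3/16

H(P) = -[(3/16)·log₂(3/16) + (3/16)·log₂(3/16) + (5/8)·log₂(5/8)]
  = 0.4528 + 0.4528 + 0.4238
  = 1.3294 bits
H(Q) = -[(13/16)·log₂(13/16) + (3/16)·log₂(3/16)]
  = 0.2434 + 0.4528
  = 0.6962 bits
H(P,Q) = -[(3/16)·log₂(3/16) + (3/16)·log₂(3/16) + (5/8)·log₂(5/8)]
  = 0.4528 + 0.4528 + 0.4238
  = 1.3294 bits

I(P;Q) = H(P) + H(Q) - H(P,Q)
  = 1.3294 + 0.6962 - 1.3294
  = 0.6962 bits

Distribution 2 (S, T):
Marginal P(S) (row sums):
  P(S=0) = 13/24 + 0 = 13/24
  P(S=1) = 0 + 11/24 = 11/24
Marginal P(T) (column sums):
  P(T=0) = 13/24 + 0 = 13/24
  P(T=1) = 0 + 11/24 = 11/24

H(S) = -[(13/24)·log₂(13/24) + (11/24)·log₂(11/24)]
  = 0.4791 + 0.5159
  = 0.9950 bits
H(T) = -[(13/24)·log₂(13/24) + (11/24)·log₂(11/24)]
  = 0.4791 + 0.5159
  = 0.9950 bits
H(S,T) = -[(13/24)·log₂(13/24) + (11/24)·log₂(11/24)]
  = 0.4791 + 0.5159
  = 0.9950 bits

I(S;T) = H(S) + H(T) - H(S,T)
  = 0.9950 + 0.9950 - 0.9950
  = 0.9950 bits

I(S;T) = 0.9950 bits > I(P;Q) = 0.6962 bits, so (S, T) has the higher mutual information (stronger dependence).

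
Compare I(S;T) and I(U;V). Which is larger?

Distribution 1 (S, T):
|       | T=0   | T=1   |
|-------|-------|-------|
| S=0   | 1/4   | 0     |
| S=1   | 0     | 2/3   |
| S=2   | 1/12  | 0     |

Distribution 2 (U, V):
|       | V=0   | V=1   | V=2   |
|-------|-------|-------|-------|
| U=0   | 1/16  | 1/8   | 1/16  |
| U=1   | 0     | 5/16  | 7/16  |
Distribution 1 (S, T):
Marginal P(S) (row sums):
  P(S=0) = 1/4 + 0 = 1/4
  P(S=1) = 0 + 2/3 = 2/3
  P(S=2) = 1/12 + 0 = 1/12
Marginal P(T) (column sums):
  P(T=0) = 1/4 + 0 + 1/12 = 1/3
  P(T=1) = 0 + 2/3 + 0 = 2/3

H(S) = -[(1/4)·log₂(1/4) + (2/3)·log₂(2/3) + (1/12)·log₂(1/12)]
  = 0.5000 + 0.3900 + 0.2987
  = 1.1887 bits
H(T) = -[(1/3)·log₂(1/3) + (2/3)·log₂(2/3)]
  = 0.5283 + 0.3900
  = 0.9183 bits
H(S,T) = -[(1/4)·log₂(1/4) + (2/3)·log₂(2/3) + (1/12)·log₂(1/12)]
  = 0.5000 + 0.3900 + 0.2987
  = 1.1887 bits

I(S;T) = H(S) + H(T) - H(S,T)
  = 1.1887 + 0.9183 - 1.1887
  = 0.9183 bits

Distribution 2 (U, V):
Marginal P(U) (row sums):
  P(U=0) = 1/16 + 1/8 + 1/16 = 1/4
  P(U=1) = 0 + 5/16 + 7/16 = 3/4
Marginal P(V) (column sums):
  P(V=0) = 1/16 + 0 = 1/16
  P(V=1) = 1/8 + 5/16 = 7/16
  P(V=2) = 1/16 + 7/16 = 1/2

H(U) = -[(1/4)·log₂(1/4) + (3/4)·log₂(3/4)]
  = 0.5000 + 0.3113
  = 0.8113 bits
H(V) = -[(1/16)·log₂(1/16) + (7/16)·log₂(7/16) + (1/2)·log₂(1/2)]
  = 0.2500 + 0.5218 + 0.5000
  = 1.2718 bits
H(U,V) = -[(1/16)·log₂(1/16) + (1/8)·log₂(1/8) + (1/16)·log₂(1/16) + (5/16)·log₂(5/16) + (7/16)·log₂(7/16)]
  = 0.2500 + 0.3750 + 0.2500 + 0.5244 + 0.5218
  = 1.9212 bits

I(U;V) = H(U) + H(V) - H(U,V)
  = 0.8113 + 1.2718 - 1.9212
  = 0.1619 bits

I(S;T) = 0.9183 bits > I(U;V) = 0.1619 bits, so (S, T) has the higher mutual information (stronger dependence).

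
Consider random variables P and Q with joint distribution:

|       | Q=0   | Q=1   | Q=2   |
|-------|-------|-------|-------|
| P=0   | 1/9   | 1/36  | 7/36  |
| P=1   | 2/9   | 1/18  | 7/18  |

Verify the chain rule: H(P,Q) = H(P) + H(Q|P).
Left side:
H(P,Q) = -[(1/9)·log₂(1/9) + (1/36)·log₂(1/36) + (7/36)·log₂(7/36) + (2/9)·log₂(2/9) + (1/18)·log₂(1/18) + (7/18)·log₂(7/18)]
  = 0.3522 + 0.1436 + 0.4594 + 0.4822 + 0.2317 + 0.5299
  = 2.1990 bits

Right side:
Marginal P(P) (row sums):
  P(P=0) = 1/9 + 1/36 + 7/36 = 1/3
  P(P=1) = 2/9 + 1/18 + 7/18 = 2/3
H(P) = -[(1/3)·log₂(1/3) + (2/3)·log₂(2/3)]
  = 0.5283 + 0.3900
  = 0.9183 bits
H(Q|P) = -Σ P(P,Q)·log₂ P(Q|P), where P(Q|P) = P(P,Q) / P(P)
  (P=0,Q=0): P(Q|P) = (1/9)/(1/3) = 1/3;  -(1/9)·log₂(1/3) = 0.1761
  (P=0,Q=1): P(Q|P) = (1/36)/(1/3) = 1/12;  -(1/36)·log₂(1/12) = 0.0996
  (P=0,Q=2): P(Q|P) = (7/36)/(1/3) = 7/12;  -(7/36)·log₂(7/12) = 0.1512
  (P=1,Q=0): P(Q|P) = (2/9)/(2/3) = 1/3;  -(2/9)·log₂(1/3) = 0.3522
  (P=1,Q=1): P(Q|P) = (1/18)/(2/3) = 1/12;  -(1/18)·log₂(1/12) = 0.1992
  (P=1,Q=2): P(Q|P) = (7/18)/(2/3) = 7/12;  -(7/18)·log₂(7/12) = 0.3024
H(Q|P) = 0.1761 + 0.0996 + 0.1512 + 0.3522 + 0.1992 + 0.3024
  = 1.2807 bits
H(P) + H(Q|P) = 0.9183 + 1.2807 = 2.1990 bits

Both sides equal 2.1990 bits, so the chain rule holds ✓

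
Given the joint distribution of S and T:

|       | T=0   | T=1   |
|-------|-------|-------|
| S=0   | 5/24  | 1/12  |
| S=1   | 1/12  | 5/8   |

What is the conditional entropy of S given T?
Marginal P(T) (column sums):
  P(T=0) = 5/24 + 1/12 = 7/24
  P(T=1) = 1/12 + 5/8 = 17/24

H(S|T) = -Σ P(S,T)·log₂ P(S|T), where P(S|T) = P(S,T) / P(T)
  (S=0,T=0): P(S|T) = (5/24)/(7/24) = 5/7;  -(5/24)·log₂(5/7) = 0.1011
  (S=0,T=1): P(S|T) = (1/12)/(17/24) = 2/17;  -(1/12)·log₂(2/17) = 0.2573
  (S=1,T=0): P(S|T) = (1/12)/(7/24) = 2/7;  -(1/12)·log₂(2/7) = 0.1506
  (S=1,T=1): P(S|T) = (5/8)/(17/24) = 15/17;  -(5/8)·log₂(15/17) = 0.1129
H(S|T) = 0.1011 + 0.2573 + 0.1506 + 0.1129
  = 0.6219 bits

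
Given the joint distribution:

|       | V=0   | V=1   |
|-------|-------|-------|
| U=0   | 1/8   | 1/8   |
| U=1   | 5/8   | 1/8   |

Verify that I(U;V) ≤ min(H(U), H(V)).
Marginal P(U) (row sums):
  P(U=0) = 1/8 + 1/8 = 1/4
  P(U=1) = 5/8 + 1/8 = 3/4
Marginal P(V) (column sums):
  P(V=0) = 1/8 + 5/8 = 3/4
  P(V=1) = 1/8 + 1/8 = 1/4

H(U) = -[(1/4)·log₂(1/4) + (3/4)·log₂(3/4)]
  = 0.5000 + 0.3113
  = 0.8113 bits
H(V) = -[(3/4)·log₂(3/4) + (1/4)·log₂(1/4)]
  = 0.3113 + 0.5000
  = 0.8113 bits
H(U,V) = -[(1/8)·log₂(1/8) + (1/8)·log₂(1/8) + (5/8)·log₂(5/8) + (1/8)·log₂(1/8)]
  = 0.3750 + 0.3750 + 0.4238 + 0.3750
  = 1.5488 bits

I(U;V) = H(U) + H(V) - H(U,V)
  = 0.8113 + 0.8113 - 1.5488
  = 0.0738 bits

min(H(U), H(V)) = min(0.8113, 0.8113) = 0.8113 bits
Since 0.0738 ≤ 0.8113, the bound is satisfied ✓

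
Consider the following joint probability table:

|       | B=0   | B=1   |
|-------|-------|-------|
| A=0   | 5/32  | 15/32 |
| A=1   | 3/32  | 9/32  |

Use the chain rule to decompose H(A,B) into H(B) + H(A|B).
By the chain rule: H(A,B) = H(B) + H(A|B)

Marginal P(B) (column sums):
  P(B=0) = 5/32 + 3/32 = 1/4
  P(B=1) = 15/32 + 9/32 = 3/4
H(B) = -[(1/4)·log₂(1/4) + (3/4)·log₂(3/4)]
  = 0.5000 + 0.3113
  = 0.8113 bits
H(A|B) = -Σ P(A,B)·log₂ P(A|B), where P(A|B) = P(A,B) / P(B)
  (A=0,B=0): P(A|B) = (5/32)/(1/4) = 5/8;  -(5/32)·log₂(5/8) = 0.1059
  (A=0,B=1): P(A|B) = (15/32)/(3/4) = 5/8;  -(15/32)·log₂(5/8) = 0.3178
  (A=1,B=0): P(A|B) = (3/32)/(1/4) = 3/8;  -(3/32)·log₂(3/8) = 0.1327
  (A=1,B=1): P(A|B) = (9/32)/(3/4) = 3/8;  -(9/32)·log₂(3/8) = 0.3980
H(A|B) = 0.1059 + 0.3178 + 0.1327 + 0.3980
  = 0.9544 bits

H(A,B) = H(B) + H(A|B) = 0.8113 + 0.9544 = 1.7657 bits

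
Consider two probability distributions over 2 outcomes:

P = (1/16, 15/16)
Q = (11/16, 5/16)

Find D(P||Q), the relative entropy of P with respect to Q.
D(P||Q) = Σ P(i) log₂(P(i)/Q(i))
  i=0: (1/16) × log₂((1/16)/(11/16)) = (1/16) × log₂(1/11) = -0.2162
  i=1: (15/16) × log₂((15/16)/(5/16)) = (15/16) × log₂(3) = 1.4859
D(P||Q) = -0.2162 + 1.4859
  = 1.2697 bits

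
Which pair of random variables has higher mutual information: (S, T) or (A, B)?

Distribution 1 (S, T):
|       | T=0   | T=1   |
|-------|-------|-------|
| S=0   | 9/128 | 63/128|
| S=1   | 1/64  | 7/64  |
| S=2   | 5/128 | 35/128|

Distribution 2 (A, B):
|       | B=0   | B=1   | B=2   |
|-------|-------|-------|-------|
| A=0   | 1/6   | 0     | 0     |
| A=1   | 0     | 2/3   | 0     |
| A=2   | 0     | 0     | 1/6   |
Distribution 1 (S, T):
Marginal P(S) (row sums):
  P(S=0) = 9/128 + 63/128 = 9/16
  P(S=1) = 1/64 + 7/64 = 1/8
  P(S=2) = 5/128 + 35/128 = 5/16
Marginal P(T) (column sums):
  P(T=0) = 9/128 + 1/64 + 5/128 = 1/8
  P(T=1) = 63/128 + 7/64 + 35/128 = 7/8

H(S) = -[(9/16)·log₂(9/16) + (1/8)·log₂(1/8) + (5/16)·log₂(5/16)]
  = 0.4669 + 0.3750 + 0.5244
  = 1.3663 bits
H(T) = -[(1/8)·log₂(1/8) + (7/8)·log₂(7/8)]
  = 0.3750 + 0.1686
  = 0.5436 bits
H(S,T) = -[(9/128)·log₂(9/128) + (63/128)·log₂(63/128) + (1/64)·log₂(1/64) + (7/64)·log₂(7/64) + (5/128)·log₂(5/128) + (35/128)·log₂(35/128)]
  = 0.2693 + 0.5034 + 0.0938 + 0.3492 + 0.1827 + 0.5115
  = 1.9099 bits

I(S;T) = H(S) + H(T) - H(S,T)
  = 1.3663 + 0.5436 - 1.9099
  = 0.0000 bits

Distribution 2 (A, B):
Marginal P(A) (row sums):
  P(A=0) = 1/6 + 0 + 0 = 1/6
  P(A=1) = 0 + 2/3 + 0 = 2/3
  P(A=2) = 0 + 0 + 1/6 = 1/6
Marginal P(B) (column sums):
  P(B=0) = 1/6 + 0 + 0 = 1/6
  P(B=1) = 0 + 2/3 + 0 = 2/3
  P(B=2) = 0 + 0 + 1/6 = 1/6

H(A) = -[(1/6)·log₂(1/6) + (2/3)·log₂(2/3) + (1/6)·log₂(1/6)]
  = 0.4308 + 0.3900 + 0.4308
  = 1.2516 bits
H(B) = -[(1/6)·log₂(1/6) + (2/3)·log₂(2/3) + (1/6)·log₂(1/6)]
  = 0.4308 + 0.3900 + 0.4308
  = 1.2516 bits
H(A,B) = -[(1/6)·log₂(1/6) + (2/3)·log₂(2/3) + (1/6)·log₂(1/6)]
  = 0.4308 + 0.3900 + 0.4308
  = 1.2516 bits

I(A;B) = H(A) + H(B) - H(A,B)
  = 1.2516 + 1.2516 - 1.2516
  = 1.2516 bits

I(A;B) = 1.2516 bits > I(S;T) = 0.0000 bits, so (A, B) has the higher mutual information (stronger dependence).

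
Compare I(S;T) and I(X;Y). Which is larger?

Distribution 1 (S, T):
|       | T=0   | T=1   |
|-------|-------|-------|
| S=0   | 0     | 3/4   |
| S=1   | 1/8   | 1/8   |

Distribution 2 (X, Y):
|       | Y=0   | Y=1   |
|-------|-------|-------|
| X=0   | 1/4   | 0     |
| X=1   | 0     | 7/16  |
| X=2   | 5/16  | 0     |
Distribution 1 (S, T):
Marginal P(S) (row sums):
  P(S=0) = 0 + 3/4 = 3/4
  P(S=1) = 1/8 + 1/8 = 1/4
Marginal P(T) (column sums):
  P(T=0) = 0 + 1/8 = 1/8
  P(T=1) = 3/4 + 1/8 = 7/8

H(S) = -[(3/4)·log₂(3/4) + (1/4)·log₂(1/4)]
  = 0.3113 + 0.5000
  = 0.8113 bits
H(T) = -[(1/8)·log₂(1/8) + (7/8)·log₂(7/8)]
  = 0.3750 + 0.1686
  = 0.5436 bits
H(S,T) = -[(3/4)·log₂(3/4) + (1/8)·log₂(1/8) + (1/8)·log₂(1/8)]
  = 0.3113 + 0.3750 + 0.3750
  = 1.0613 bits

I(S;T) = H(S) + H(T) - H(S,T)
  = 0.8113 + 0.5436 - 1.0613
  = 0.2936 bits

Distribution 2 (X, Y):
Marginal P(X) (row sums):
  P(X=0) = 1/4 + 0 = 1/4
  P(X=1) = 0 + 7/16 = 7/16
  P(X=2) = 5/16 + 0 = 5/16
Marginal P(Y) (column sums):
  P(Y=0) = 1/4 + 0 + 5/16 = 9/16
  P(Y=1) = 0 + 7/16 + 0 = 7/16

H(X) = -[(1/4)·log₂(1/4) + (7/16)·log₂(7/16) + (5/16)·log₂(5/16)]
  = 0.5000 + 0.5218 + 0.5244
  = 1.5462 bits
H(Y) = -[(9/16)·log₂(9/16) + (7/16)·log₂(7/16)]
  = 0.4669 + 0.5218
  = 0.9887 bits
H(X,Y) = -[(1/4)·log₂(1/4) + (7/16)·log₂(7/16) + (5/16)·log₂(5/16)]
  = 0.5000 + 0.5218 + 0.5244
  = 1.5462 bits

I(X;Y) = H(X) + H(Y) - H(X,Y)
  = 1.5462 + 0.9887 - 1.5462
  = 0.9887 bits

I(X;Y) = 0.9887 bits > I(S;T) = 0.2936 bits, so (X, Y) has the higher mutual information (stronger dependence).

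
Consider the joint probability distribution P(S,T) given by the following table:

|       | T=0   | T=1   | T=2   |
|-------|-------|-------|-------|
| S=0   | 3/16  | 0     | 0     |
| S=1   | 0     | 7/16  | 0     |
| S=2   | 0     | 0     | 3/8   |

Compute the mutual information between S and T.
Marginal P(S) (row sums):
  P(S=0) = 3/16 + 0 + 0 = 3/16
  P(S=1) = 0 + 7/16 + 0 = 7/16
  P(S=2) = 0 + 0 + 3/8 = 3/8
Marginal P(T) (column sums):
  P(T=0) = 3/16 + 0 + 0 = 3/16
  P(T=1) = 0 + 7/16 + 0 = 7/16
  P(T=2) = 0 + 0 + 3/8 = 3/8

H(S) = -[(3/16)·log₂(3/16) + (7/16)·log₂(7/16) + (3/8)·log₂(3/8)]
  = 0.4528 + 0.5218 + 0.5306
  = 1.5052 bits
H(T) = -[(3/16)·log₂(3/16) + (7/16)·log₂(7/16) + (3/8)·log₂(3/8)]
  = 0.4528 + 0.5218 + 0.5306
  = 1.5052 bits
H(S,T) = -[(3/16)·log₂(3/16) + (7/16)·log₂(7/16) + (3/8)·log₂(3/8)]
  = 0.4528 + 0.5218 + 0.5306
  = 1.5052 bits

I(S;T) = H(S) + H(T) - H(S,T)
  = 1.5052 + 1.5052 - 1.5052
  = 1.5052 bits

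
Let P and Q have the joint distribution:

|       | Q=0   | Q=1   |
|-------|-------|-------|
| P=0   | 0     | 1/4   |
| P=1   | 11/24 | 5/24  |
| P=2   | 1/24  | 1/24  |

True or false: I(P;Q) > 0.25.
Marginal P(P) (row sums):
  P(P=0) = 0 + 1/4 = 1/4
  P(P=1) = 11/24 + 5/24 = 2/3
  P(P=2) = 1/24 + 1/24 = 1/12
Marginal P(Q) (column sums):
  P(Q=0) = 0 + 11/24 + 1/24 = 1/2
  P(Q=1) = 1/4 + 5/24 + 1/24 = 1/2

H(P) = -[(1/4)·log₂(1/4) + (2/3)·log₂(2/3) + (1/12)·log₂(1/12)]
  = 0.5000 + 0.3900 + 0.2987
  = 1.1887 bits
H(Q) = -[(1/2)·log₂(1/2) + (1/2)·log₂(1/2)]
  = 0.5000 + 0.5000
  = 1.0000 bits
H(P,Q) = -[(1/4)·log₂(1/4) + (11/24)·log₂(11/24) + (5/24)·log₂(5/24) + (1/24)·log₂(1/24) + (1/24)·log₂(1/24)]
  = 0.5000 + 0.5159 + 0.4715 + 0.1910 + 0.1910
  = 1.8694 bits

I(P;Q) = H(P) + H(Q) - H(P,Q)
  = 1.1887 + 1.0000 - 1.8694
  = 0.3193 bits

True. I(P;Q) = 0.3193 bits, which is > 0.25 bits.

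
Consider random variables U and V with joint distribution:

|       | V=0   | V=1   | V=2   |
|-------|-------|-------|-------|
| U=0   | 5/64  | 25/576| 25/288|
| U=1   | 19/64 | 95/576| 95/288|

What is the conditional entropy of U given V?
Marginal P(V) (column sums):
  P(V=0) = 5/64 + 19/64 = 3/8
  P(V=1) = 25/576 + 95/576 = 5/24
  P(V=2) = 25/288 + 95/288 = 5/12

H(U|V) = -Σ P(U,V)·log₂ P(U|V), where P(U|V) = P(U,V) / P(V)
  (U=0,V=0): P(U|V) = (5/64)/(3/8) = 5/24;  -(5/64)·log₂(5/24) = 0.1768
  (U=0,V=1): P(U|V) = (25/576)/(5/24) = 5/24;  -(25/576)·log₂(5/24) = 0.0982
  (U=0,V=2): P(U|V) = (25/288)/(5/12) = 5/24;  -(25/288)·log₂(5/24) = 0.1964
  (U=1,V=0): P(U|V) = (19/64)/(3/8) = 19/24;  -(19/64)·log₂(19/24) = 0.1001
  (U=1,V=1): P(U|V) = (95/576)/(5/24) = 19/24;  -(95/576)·log₂(19/24) = 0.0556
  (U=1,V=2): P(U|V) = (95/288)/(5/12) = 19/24;  -(95/288)·log₂(19/24) = 0.1112
H(U|V) = 0.1768 + 0.0982 + 0.1964 + 0.1001 + 0.0556 + 0.1112
  = 0.7383 bits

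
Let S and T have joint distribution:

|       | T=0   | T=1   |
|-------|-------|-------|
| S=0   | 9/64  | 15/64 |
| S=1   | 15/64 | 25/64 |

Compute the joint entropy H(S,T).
H(S,T) = -Σ P(S,T) log₂ P(S,T), summed over the non-zero cells:
H(S,T) = -[(9/64)·log₂(9/64) + (15/64)·log₂(15/64) + (15/64)·log₂(15/64) + (25/64)·log₂(25/64)]
  = 0.3980 + 0.4906 + 0.4906 + 0.5297
  = 1.9089 bits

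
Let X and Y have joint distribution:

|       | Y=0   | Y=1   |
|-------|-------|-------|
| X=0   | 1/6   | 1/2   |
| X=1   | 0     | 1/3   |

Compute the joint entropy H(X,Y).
H(X,Y) = -Σ P(X,Y) log₂ P(X,Y), summed over the non-zero cells:
H(X,Y) = -[(1/6)·log₂(1/6) + (1/2)·log₂(1/2) + (1/3)·log₂(1/3)]
  = 0.4308 + 0.5000 + 0.5283
  = 1.4591 bits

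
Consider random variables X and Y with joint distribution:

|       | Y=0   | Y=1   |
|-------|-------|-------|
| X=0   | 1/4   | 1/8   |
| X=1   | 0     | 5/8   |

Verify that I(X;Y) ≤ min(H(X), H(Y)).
Marginal P(X) (row sums):
  P(X=0) = 1/4 + 1/8 = 3/8
  P(X=1) = 0 + 5/8 = 5/8
Marginal P(Y) (column sums):
  P(Y=0) = 1/4 + 0 = 1/4
  P(Y=1) = 1/8 + 5/8 = 3/4

H(X) = -[(3/8)·log₂(3/8) + (5/8)·log₂(5/8)]
  = 0.5306 + 0.4238
  = 0.9544 bits
H(Y) = -[(1/4)·log₂(1/4) + (3/4)·log₂(3/4)]
  = 0.5000 + 0.3113
  = 0.8113 bits
H(X,Y) = -[(1/4)·log₂(1/4) + (1/8)·log₂(1/8) + (5/8)·log₂(5/8)]
  = 0.5000 + 0.3750 + 0.4238
  = 1.2988 bits

I(X;Y) = H(X) + H(Y) - H(X,Y)
  = 0.9544 + 0.8113 - 1.2988
  = 0.4669 bits

min(H(X), H(Y)) = min(0.9544, 0.8113) = 0.8113 bits
Since 0.4669 ≤ 0.8113, the bound is satisfied ✓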